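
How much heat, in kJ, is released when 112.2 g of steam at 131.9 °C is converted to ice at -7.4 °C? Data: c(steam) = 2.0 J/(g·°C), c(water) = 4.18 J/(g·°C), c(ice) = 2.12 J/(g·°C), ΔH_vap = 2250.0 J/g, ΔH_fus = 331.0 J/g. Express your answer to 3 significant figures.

q = 345 kJ

q1 (cool steam 131.9→100 °C): 112.2 × 2.0 × 31.9 = 7158 J
q2 (condense at 100 °C): 112.2 × 2250.0 = 252450 J
q3 (cool water 100→0 °C): 112.2 × 4.18 × 100.0 = 46900 J
q4 (freeze at 0 °C): 112.2 × 331.0 = 37138 J
q5 (cool ice 0→-7.4 °C): 112.2 × 2.12 × 7.4 = 1760 J
Total: 7158 + 252450 + 46900 + 37138 + 1760 = 345406 J = 345 kJ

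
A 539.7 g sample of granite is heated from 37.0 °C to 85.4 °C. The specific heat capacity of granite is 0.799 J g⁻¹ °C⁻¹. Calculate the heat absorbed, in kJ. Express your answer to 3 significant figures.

q = 20.9 kJ

q = m c ΔT = 539.7 × 0.799 × (85.4 − 37.0)
q = 539.7 × 0.799 × 48.4 = 20870 J = 20.9 kJ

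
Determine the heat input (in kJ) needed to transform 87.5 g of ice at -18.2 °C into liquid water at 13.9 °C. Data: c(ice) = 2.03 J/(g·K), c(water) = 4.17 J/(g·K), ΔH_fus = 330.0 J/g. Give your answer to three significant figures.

q1 (heat ice -18.2→0.0 °C): 87.5 × 2.03 × 18.2 = 3233 J
q2 (melt at 0 °C): 87.5 × 330.0 = 28875 J
q3 (heat water 0.0→13.9 °C): 87.5 × 4.17 × 13.9 = 5072 J
Total: 3233 + 28875 + 5072 = 37180 J = 37.2 kJ

q = 37.2 kJ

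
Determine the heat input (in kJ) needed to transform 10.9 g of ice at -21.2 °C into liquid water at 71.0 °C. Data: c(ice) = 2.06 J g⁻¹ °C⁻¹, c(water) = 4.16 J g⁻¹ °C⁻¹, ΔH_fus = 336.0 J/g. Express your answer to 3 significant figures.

q = 7.36 kJ

q1 (heat ice -21.2→0.0 °C): 10.9 × 2.06 × 21.2 = 476 J
q2 (melt at 0 °C): 10.9 × 336.0 = 3662 J
q3 (heat water 0.0→71.0 °C): 10.9 × 4.16 × 71.0 = 3219 J
Total: 476 + 3662 + 3219 = 7357 J = 7.36 kJ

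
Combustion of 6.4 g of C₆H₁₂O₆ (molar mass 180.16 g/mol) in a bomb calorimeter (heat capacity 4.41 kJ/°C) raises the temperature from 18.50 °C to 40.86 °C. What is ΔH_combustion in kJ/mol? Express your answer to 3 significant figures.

ΔT = 40.86 − 18.50 = 22.36 °C
q_cal = C_cal × ΔT = 4.41 × 22.36 = 98.6076 kJ
n = 6.4 / 180.16 = 0.03552 mol
q_rxn = −q_cal = -98.6076 kJ
ΔH = -98.6076 / 0.03552 = -2776 kJ/mol

ΔH = -2780 kJ/mol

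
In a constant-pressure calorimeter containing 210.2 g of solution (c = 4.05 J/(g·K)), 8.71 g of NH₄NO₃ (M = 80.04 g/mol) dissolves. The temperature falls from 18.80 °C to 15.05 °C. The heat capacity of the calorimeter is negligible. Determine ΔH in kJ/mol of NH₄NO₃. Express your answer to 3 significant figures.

ΔH = 29.3 kJ/mol

|ΔT| = |15.05 − 18.80| = 3.75 °C
|q_surr| = (210.2 × 4.05) × 3.75 = 851.31 × 3.75 = 3192 J
n(NH₄NO₃) = 8.71 / 80.04 = 0.1088 mol
Temperature fell, so q_rxn = +|q_surr| = 3.192 kJ
ΔH = q_rxn / n = 29.34 kJ/mol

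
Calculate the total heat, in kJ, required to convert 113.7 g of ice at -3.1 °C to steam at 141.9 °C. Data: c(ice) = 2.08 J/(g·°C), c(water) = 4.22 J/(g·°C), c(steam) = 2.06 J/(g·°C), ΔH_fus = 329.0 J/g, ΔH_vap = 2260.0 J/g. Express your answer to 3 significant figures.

q1 (heat ice -3.1→0.0 °C): 113.7 × 2.08 × 3.1 = 733 J
q2 (melt at 0 °C): 113.7 × 329.0 = 37407 J
q3 (heat water 0.0→100.0 °C): 113.7 × 4.22 × 100.0 = 47981 J
q4 (vaporize at 100 °C): 113.7 × 2260.0 = 256962 J
q5 (heat steam 100.0→141.9 °C): 113.7 × 2.06 × 41.9 = 9814 J
Total: 733 + 37407 + 47981 + 256962 + 9814 = 352897 J = 353 kJ

q = 353 kJ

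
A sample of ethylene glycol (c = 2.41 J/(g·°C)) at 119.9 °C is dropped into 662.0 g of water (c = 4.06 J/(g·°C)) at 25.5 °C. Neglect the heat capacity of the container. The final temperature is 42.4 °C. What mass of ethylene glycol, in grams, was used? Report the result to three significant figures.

q_gained = (662.0 × 4.06) × (42.4 − 25.5) = 45420 J
q_lost = m × 2.41 × (119.9 − 42.4) = 186.775 m
m = 45420 / 186.775 = 243 g

m = 243 g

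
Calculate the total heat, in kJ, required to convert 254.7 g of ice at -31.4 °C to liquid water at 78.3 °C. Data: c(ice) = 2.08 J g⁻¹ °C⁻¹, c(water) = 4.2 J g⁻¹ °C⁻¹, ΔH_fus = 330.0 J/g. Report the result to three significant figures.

q = 184 kJ

q1 (heat ice -31.4→0.0 °C): 254.7 × 2.08 × 31.4 = 16635 J
q2 (melt at 0 °C): 254.7 × 330.0 = 84051 J
q3 (heat water 0.0→78.3 °C): 254.7 × 4.2 × 78.3 = 83761 J
Total: 16635 + 84051 + 83761 = 184447 J = 184 kJ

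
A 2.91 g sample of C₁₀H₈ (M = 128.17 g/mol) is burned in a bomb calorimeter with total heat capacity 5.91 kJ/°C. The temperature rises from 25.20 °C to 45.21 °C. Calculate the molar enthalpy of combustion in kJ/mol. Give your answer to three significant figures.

ΔT = 45.21 − 25.20 = 20.01 °C
q_cal = C_cal × ΔT = 5.91 × 20.01 = 118.2591 kJ
n = 2.91 / 128.17 = 0.02270 mol
q_rxn = −q_cal = -118.2591 kJ
ΔH = -118.2591 / 0.02270 = -5210 kJ/mol

ΔH = -5210 kJ/mol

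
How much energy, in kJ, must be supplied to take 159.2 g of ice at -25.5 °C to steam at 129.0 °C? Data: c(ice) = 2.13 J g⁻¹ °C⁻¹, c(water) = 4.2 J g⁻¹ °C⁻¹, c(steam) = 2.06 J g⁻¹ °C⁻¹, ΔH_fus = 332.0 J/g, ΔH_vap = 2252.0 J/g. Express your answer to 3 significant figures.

q = 496 kJ

q1 (heat ice -25.5→0.0 °C): 159.2 × 2.13 × 25.5 = 8647 J
q2 (melt at 0 °C): 159.2 × 332.0 = 52854 J
q3 (heat water 0.0→100.0 °C): 159.2 × 4.2 × 100.0 = 66864 J
q4 (vaporize at 100 °C): 159.2 × 2252.0 = 358518 J
q5 (heat steam 100.0→129.0 °C): 159.2 × 2.06 × 29.0 = 9511 J
Total: 8647 + 52854 + 66864 + 358518 + 9511 = 496394 J = 496 kJ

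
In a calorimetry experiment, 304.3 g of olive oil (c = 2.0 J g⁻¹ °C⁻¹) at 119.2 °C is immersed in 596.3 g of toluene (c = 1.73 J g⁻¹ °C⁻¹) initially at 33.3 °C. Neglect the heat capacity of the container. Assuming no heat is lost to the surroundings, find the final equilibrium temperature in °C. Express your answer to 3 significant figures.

T_f = 65.2 °C

Heat lost by olive oil = heat gained by toluene.
(304.3)(2.0)(119.2 − T) = (596.3)(1.73)(T − 33.3)
608.6 (119.2 − T) = 1031.599 (T − 33.3)
72545 − 608.6 T = 1031.599 T − 34352
106897 = 1640.199 T
T = 65.17 °C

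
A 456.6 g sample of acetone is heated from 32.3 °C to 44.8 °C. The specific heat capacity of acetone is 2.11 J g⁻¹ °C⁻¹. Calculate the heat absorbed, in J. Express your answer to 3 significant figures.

q = 12000 J

q = m c ΔT = 456.6 × 2.11 × (44.8 − 32.3)
q = 456.6 × 2.11 × 12.5 = 12040 J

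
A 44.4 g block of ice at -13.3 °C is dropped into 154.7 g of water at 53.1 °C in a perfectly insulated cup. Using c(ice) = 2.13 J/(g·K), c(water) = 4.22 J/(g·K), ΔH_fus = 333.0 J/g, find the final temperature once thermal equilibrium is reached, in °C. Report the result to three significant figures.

T_f = 22.2 °C

Heat to bring ice to 0 °C and melt it: q₁ = 44.4×2.13×13.3 + 44.4×333.0 = 16043 J
Heat the water can supply cooling to 0 °C: 154.7×4.22×53.1 = 34665.5 J > q₁, so all ice melts.
Energy balance: 154.7×4.22×(53.1 − T) = 16043 + 44.4×4.22×(T − 0)
652.834(53.1 − T) = 16043 + 187.368 T
34665.5 − 16043 = 840.202 T
T = 18622.5 / 840.202 = 22.16 °C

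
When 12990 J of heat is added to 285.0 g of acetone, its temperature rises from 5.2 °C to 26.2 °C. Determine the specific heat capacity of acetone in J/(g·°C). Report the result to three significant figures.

c = q / (m ΔT) = 12990 / (285.0 × 21.0)
c = 12990 / 5985 = 2.17 J/(g·°C)

c = 2.17 J/(g·°C)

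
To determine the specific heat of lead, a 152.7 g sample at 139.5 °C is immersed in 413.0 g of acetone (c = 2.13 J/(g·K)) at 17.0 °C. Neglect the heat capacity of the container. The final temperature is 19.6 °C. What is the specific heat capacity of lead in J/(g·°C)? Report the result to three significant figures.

q_gained = (413.0 × 2.13) × (19.6 − 17.0) = 2287 J
q_lost = 152.7 × c × (139.5 − 19.6) = 18308.73 c
Set equal: c = 2287 / 18308.73 = 0.125 J/(g·°C)

c = 0.125 J/(g·°C)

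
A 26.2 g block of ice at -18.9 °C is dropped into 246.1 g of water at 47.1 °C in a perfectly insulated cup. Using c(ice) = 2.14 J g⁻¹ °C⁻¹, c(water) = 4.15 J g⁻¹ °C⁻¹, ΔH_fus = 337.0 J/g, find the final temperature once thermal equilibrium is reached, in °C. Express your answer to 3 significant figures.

T_f = 33.8 °C

Heat to bring ice to 0 °C and melt it: q₁ = 26.2×2.14×18.9 + 26.2×337.0 = 9889.1 J
Heat the water can supply cooling to 0 °C: 246.1×4.15×47.1 = 48103.9 J > q₁, so all ice melts.
Energy balance: 246.1×4.15×(47.1 − T) = 9889.1 + 26.2×4.15×(T − 0)
1021.315(47.1 − T) = 9889.1 + 108.73 T
48103.9 − 9889.1 = 1130.045 T
T = 38214.8 / 1130.045 = 33.82 °C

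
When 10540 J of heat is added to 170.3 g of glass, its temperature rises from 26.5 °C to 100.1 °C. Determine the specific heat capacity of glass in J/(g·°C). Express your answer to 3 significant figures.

c = 0.841 J/(g·°C)

c = q / (m ΔT) = 10540 / (170.3 × 73.6)
c = 10540 / 12534.08 = 0.841 J/(g·°C)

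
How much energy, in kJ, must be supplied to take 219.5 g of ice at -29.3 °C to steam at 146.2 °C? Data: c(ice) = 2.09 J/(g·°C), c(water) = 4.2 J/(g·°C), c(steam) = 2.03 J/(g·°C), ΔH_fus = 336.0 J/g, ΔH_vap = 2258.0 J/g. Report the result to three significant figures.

q1 (heat ice -29.3→0.0 °C): 219.5 × 2.09 × 29.3 = 13442 J
q2 (melt at 0 °C): 219.5 × 336.0 = 73752 J
q3 (heat water 0.0→100.0 °C): 219.5 × 4.2 × 100.0 = 92190 J
q4 (vaporize at 100 °C): 219.5 × 2258.0 = 495631 J
q5 (heat steam 100.0→146.2 °C): 219.5 × 2.03 × 46.2 = 20586 J
Total: 13442 + 73752 + 92190 + 495631 + 20586 = 695601 J = 696 kJ

q = 696 kJ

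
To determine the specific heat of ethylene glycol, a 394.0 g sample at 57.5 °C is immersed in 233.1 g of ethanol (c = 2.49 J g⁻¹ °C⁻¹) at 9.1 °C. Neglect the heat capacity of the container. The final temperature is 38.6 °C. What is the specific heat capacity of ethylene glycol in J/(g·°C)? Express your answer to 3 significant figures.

q_gained = (233.1 × 2.49) × (38.6 − 9.1) = 17120 J
q_lost = 394.0 × c × (57.5 − 38.6) = 7446.6 c
Set equal: c = 17120 / 7446.6 = 2.30 J/(g·°C)

c = 2.30 J/(g·°C)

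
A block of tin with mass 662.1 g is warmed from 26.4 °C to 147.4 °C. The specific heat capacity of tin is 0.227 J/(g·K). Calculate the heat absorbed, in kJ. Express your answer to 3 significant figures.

q = m c ΔT = 662.1 × 0.227 × (147.4 − 26.4)
q = 662.1 × 0.227 × 121.0 = 18190 J = 18.2 kJ

q = 18.2 kJ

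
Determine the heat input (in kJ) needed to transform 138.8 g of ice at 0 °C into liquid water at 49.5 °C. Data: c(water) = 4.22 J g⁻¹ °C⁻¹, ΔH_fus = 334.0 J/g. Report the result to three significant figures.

q1 (melt at 0 °C): 138.8 × 334.0 = 46359 J
q2 (heat water 0.0→49.5 °C): 138.8 × 4.22 × 49.5 = 28994 J
Total: 46359 + 28994 = 75353 J = 75.4 kJ

q = 75.4 kJ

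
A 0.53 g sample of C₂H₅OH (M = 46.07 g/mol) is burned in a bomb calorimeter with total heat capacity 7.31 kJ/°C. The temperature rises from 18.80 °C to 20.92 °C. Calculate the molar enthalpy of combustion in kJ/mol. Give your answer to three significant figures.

ΔT = 20.92 − 18.80 = 2.12 °C
q_cal = C_cal × ΔT = 7.31 × 2.12 = 15.4972 kJ
n = 0.53 / 46.07 = 0.01150 mol
q_rxn = −q_cal = -15.4972 kJ
ΔH = -15.4972 / 0.01150 = -1348 kJ/mol

ΔH = -1350 kJ/mol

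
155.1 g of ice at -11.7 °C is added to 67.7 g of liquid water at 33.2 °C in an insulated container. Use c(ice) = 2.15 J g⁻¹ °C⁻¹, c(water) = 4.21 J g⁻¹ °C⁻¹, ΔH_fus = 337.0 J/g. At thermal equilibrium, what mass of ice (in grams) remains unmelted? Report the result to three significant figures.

m_ice remaining = 139 g

Heat to warm all ice to 0 °C: 155.1×2.15×11.7 = 3901.5 J
Heat released by water cooling to 0 °C: 67.7×4.21×33.2 = 9462.6 J
9462.6 J < 3901.5 + 155.1×337.0 = 56170.2 J, so not all ice melts; final T = 0 °C.
Heat left for melting: 9462.6 − 3901.5 = 5561.1 J
Mass melted = 5561.1 / 337.0 = 16.50 g
Ice remaining = 155.1 − 16.50 = 138.60 g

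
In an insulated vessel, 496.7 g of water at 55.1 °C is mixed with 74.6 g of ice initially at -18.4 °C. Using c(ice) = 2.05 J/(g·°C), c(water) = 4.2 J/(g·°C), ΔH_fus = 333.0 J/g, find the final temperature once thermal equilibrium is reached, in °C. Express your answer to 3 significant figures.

T_f = 36.4 °C

Heat to bring ice to 0 °C and melt it: q₁ = 74.6×2.05×18.4 + 74.6×333.0 = 27656 J
Heat the water can supply cooling to 0 °C: 496.7×4.2×55.1 = 114946 J > q₁, so all ice melts.
Energy balance: 496.7×4.2×(55.1 − T) = 27656 + 74.6×4.2×(T − 0)
2086.14(55.1 − T) = 27656 + 313.32 T
114946 − 27656 = 2399.46 T
T = 87290 / 2399.46 = 36.38 °C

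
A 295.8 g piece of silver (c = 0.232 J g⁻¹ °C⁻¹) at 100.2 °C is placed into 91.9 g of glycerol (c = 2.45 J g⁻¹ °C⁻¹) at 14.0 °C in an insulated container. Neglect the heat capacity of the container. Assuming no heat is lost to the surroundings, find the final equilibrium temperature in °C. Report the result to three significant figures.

Heat lost by silver = heat gained by glycerol.
(295.8)(0.232)(100.2 − T) = (91.9)(2.45)(T − 14.0)
68.6256 (100.2 − T) = 225.155 (T − 14.0)
6876.3 − 68.6256 T = 225.155 T − 3152.2
10028.5 = 293.7806 T
T = 34.14 °C

T_f = 34.1 °C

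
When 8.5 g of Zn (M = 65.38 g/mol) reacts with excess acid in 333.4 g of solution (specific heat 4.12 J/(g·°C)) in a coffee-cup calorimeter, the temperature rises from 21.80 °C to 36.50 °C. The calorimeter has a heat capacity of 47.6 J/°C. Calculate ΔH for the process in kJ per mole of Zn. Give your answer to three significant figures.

|ΔT| = |36.50 − 21.80| = 14.70 °C
|q_surr| = (333.4 × 4.12 + 47.6) × 14.70 = 1421.208 × 14.70 = 20890 J
n(Zn) = 8.5 / 65.38 = 0.1300 mol
Temperature rose, so q_rxn = −|q_surr| = -20.89 kJ
ΔH = q_rxn / n = -160.7 kJ/mol

ΔH = -161 kJ/mol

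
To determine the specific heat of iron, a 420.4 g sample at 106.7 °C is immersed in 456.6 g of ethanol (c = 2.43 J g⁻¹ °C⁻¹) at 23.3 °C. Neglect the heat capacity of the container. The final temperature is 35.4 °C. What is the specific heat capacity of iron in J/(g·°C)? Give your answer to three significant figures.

c = 0.448 J/(g·°C)

q_gained = (456.6 × 2.43) × (35.4 − 23.3) = 13430 J
q_lost = 420.4 × c × (106.7 − 35.4) = 29974.52 c
Set equal: c = 13430 / 29974.52 = 0.448 J/(g·°C)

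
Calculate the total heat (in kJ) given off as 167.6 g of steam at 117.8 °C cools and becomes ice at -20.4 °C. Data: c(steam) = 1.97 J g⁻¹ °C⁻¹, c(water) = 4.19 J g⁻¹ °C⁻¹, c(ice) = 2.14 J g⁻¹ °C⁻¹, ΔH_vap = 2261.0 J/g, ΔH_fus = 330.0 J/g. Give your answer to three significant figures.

q = 518 kJ

q1 (cool steam 117.8→100 °C): 167.6 × 1.97 × 17.8 = 5877 J
q2 (condense at 100 °C): 167.6 × 2261.0 = 378944 J
q3 (cool water 100→0 °C): 167.6 × 4.19 × 100.0 = 70224 J
q4 (freeze at 0 °C): 167.6 × 330.0 = 55308 J
q5 (cool ice 0→-20.4 °C): 167.6 × 2.14 × 20.4 = 7317 J
Total: 5877 + 378944 + 70224 + 55308 + 7317 = 517670 J = 518 kJ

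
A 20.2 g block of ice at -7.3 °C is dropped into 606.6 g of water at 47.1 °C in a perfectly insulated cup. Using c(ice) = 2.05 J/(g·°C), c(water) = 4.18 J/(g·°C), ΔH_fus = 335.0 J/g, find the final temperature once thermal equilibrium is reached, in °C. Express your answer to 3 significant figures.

Heat to bring ice to 0 °C and melt it: q₁ = 20.2×2.05×7.3 + 20.2×335.0 = 7069.3 J
Heat the water can supply cooling to 0 °C: 606.6×4.18×47.1 = 119426 J > q₁, so all ice melts.
Energy balance: 606.6×4.18×(47.1 − T) = 7069.3 + 20.2×4.18×(T − 0)
2535.588(47.1 − T) = 7069.3 + 84.436 T
119426 − 7069.3 = 2620.024 T
T = 112356.7 / 2620.024 = 42.88 °C

T_f = 42.9 °C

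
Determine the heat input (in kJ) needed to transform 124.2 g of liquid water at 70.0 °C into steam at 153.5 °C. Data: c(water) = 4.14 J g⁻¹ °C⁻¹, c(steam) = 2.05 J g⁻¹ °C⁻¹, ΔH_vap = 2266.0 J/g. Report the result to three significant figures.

q = 310 kJ

q1 (heat water 70.0→100.0 °C): 124.2 × 4.14 × 30.0 = 15426 J
q2 (vaporize at 100 °C): 124.2 × 2266.0 = 281437 J
q3 (heat steam 100.0→153.5 °C): 124.2 × 2.05 × 53.5 = 13622 J
Total: 15426 + 281437 + 13622 = 310485 J = 310 kJ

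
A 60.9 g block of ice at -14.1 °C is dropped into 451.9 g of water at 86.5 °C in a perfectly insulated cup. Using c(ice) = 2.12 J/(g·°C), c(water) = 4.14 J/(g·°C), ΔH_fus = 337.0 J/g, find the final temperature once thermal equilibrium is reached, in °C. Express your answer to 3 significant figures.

T_f = 65.7 °C

Heat to bring ice to 0 °C and melt it: q₁ = 60.9×2.12×14.1 + 60.9×337.0 = 22344 J
Heat the water can supply cooling to 0 °C: 451.9×4.14×86.5 = 161830 J > q₁, so all ice melts.
Energy balance: 451.9×4.14×(86.5 − T) = 22344 + 60.9×4.14×(T − 0)
1870.866(86.5 − T) = 22344 + 252.126 T
161830 − 22344 = 2122.992 T
T = 139486 / 2122.992 = 65.70 °C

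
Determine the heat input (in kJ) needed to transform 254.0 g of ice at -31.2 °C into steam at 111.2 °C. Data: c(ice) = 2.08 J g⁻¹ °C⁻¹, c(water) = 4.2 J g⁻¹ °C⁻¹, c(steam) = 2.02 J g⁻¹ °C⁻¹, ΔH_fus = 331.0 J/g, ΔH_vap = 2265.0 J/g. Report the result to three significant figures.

q1 (heat ice -31.2→0.0 °C): 254.0 × 2.08 × 31.2 = 16484 J
q2 (melt at 0 °C): 254.0 × 331.0 = 84074 J
q3 (heat water 0.0→100.0 °C): 254.0 × 4.2 × 100.0 = 106680 J
q4 (vaporize at 100 °C): 254.0 × 2265.0 = 575310 J
q5 (heat steam 100.0→111.2 °C): 254.0 × 2.02 × 11.2 = 5746 J
Total: 16484 + 84074 + 106680 + 575310 + 5746 = 788294 J = 788 kJ

q = 788 kJ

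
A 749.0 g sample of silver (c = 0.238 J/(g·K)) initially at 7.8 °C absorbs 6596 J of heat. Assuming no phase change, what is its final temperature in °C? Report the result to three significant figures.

T_f = 44.8 °C

ΔT = q / (m c) = 6596 / (749.0 × 0.238) = 37.00 °C
T_f = 7.8 + 37.00 = 44.80 °C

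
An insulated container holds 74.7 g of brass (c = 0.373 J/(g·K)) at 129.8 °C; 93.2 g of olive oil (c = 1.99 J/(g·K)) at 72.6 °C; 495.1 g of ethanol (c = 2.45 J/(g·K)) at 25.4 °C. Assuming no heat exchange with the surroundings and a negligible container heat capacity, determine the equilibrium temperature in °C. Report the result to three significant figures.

T_f = 33.6 °C

Σ mᵢcᵢ(T − Tᵢ) = 0  ⇒  T = Σ mᵢcᵢTᵢ / Σ mᵢcᵢ
Σ mᵢcᵢ = 74.7×0.373 + 93.2×1.99 + 495.1×2.45 = 1426.3261
Σ mᵢcᵢTᵢ = 27.8631×129.8 + 185.468×72.6 + 1212.995×25.4 = 47892
T = 47892 / 1426.3261 = 33.58 °C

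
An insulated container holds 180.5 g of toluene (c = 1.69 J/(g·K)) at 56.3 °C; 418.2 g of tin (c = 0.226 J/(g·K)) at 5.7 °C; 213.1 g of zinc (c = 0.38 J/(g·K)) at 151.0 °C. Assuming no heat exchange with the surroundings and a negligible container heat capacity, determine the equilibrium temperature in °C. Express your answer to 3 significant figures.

T_f = 62.3 °C

Σ mᵢcᵢ(T − Tᵢ) = 0  ⇒  T = Σ mᵢcᵢTᵢ / Σ mᵢcᵢ
Σ mᵢcᵢ = 180.5×1.69 + 418.2×0.226 + 213.1×0.38 = 480.5362
Σ mᵢcᵢTᵢ = 305.045×56.3 + 94.5132×5.7 + 80.978×151.0 = 29940
T = 29940 / 480.5362 = 62.31 °C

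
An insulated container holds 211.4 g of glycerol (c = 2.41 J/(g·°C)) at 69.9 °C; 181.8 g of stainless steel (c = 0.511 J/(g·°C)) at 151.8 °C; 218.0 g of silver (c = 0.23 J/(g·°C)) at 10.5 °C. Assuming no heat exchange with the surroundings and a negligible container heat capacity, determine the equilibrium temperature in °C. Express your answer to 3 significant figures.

T_f = 77.0 °C

Σ mᵢcᵢ(T − Tᵢ) = 0  ⇒  T = Σ mᵢcᵢTᵢ / Σ mᵢcᵢ
Σ mᵢcᵢ = 211.4×2.41 + 181.8×0.511 + 218.0×0.23 = 652.5138
Σ mᵢcᵢTᵢ = 509.474×69.9 + 92.8998×151.8 + 50.14×10.5 = 50241
T = 50241 / 652.5138 = 77.00 °C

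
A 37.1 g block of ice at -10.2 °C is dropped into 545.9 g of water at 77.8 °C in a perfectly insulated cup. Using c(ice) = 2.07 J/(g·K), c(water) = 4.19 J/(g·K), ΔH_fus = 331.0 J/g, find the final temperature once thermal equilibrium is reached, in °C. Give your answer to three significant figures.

Heat to bring ice to 0 °C and melt it: q₁ = 37.1×2.07×10.2 + 37.1×331.0 = 13063 J
Heat the water can supply cooling to 0 °C: 545.9×4.19×77.8 = 177954 J > q₁, so all ice melts.
Energy balance: 545.9×4.19×(77.8 − T) = 13063 + 37.1×4.19×(T − 0)
2287.321(77.8 − T) = 13063 + 155.449 T
177954 − 13063 = 2442.770 T
T = 164891 / 2442.770 = 67.50 °C

T_f = 67.5 °C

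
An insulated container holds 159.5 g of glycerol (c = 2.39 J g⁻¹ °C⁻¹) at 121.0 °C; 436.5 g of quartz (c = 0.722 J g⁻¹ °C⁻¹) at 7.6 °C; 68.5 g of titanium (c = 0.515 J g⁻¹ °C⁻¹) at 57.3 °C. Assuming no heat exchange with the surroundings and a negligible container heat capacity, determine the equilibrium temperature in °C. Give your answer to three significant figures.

Σ mᵢcᵢ(T − Tᵢ) = 0  ⇒  T = Σ mᵢcᵢTᵢ / Σ mᵢcᵢ
Σ mᵢcᵢ = 159.5×2.39 + 436.5×0.722 + 68.5×0.515 = 731.6355
Σ mᵢcᵢTᵢ = 381.205×121.0 + 315.153×7.6 + 35.2775×57.3 = 50542
T = 50542 / 731.6355 = 69.08 °C

T_f = 69.1 °C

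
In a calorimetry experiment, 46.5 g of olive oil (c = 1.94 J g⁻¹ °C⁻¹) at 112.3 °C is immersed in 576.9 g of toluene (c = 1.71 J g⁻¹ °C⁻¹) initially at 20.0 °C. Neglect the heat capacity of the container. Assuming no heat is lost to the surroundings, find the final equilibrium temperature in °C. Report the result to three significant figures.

Heat lost by olive oil = heat gained by toluene.
(46.5)(1.94)(112.3 − T) = (576.9)(1.71)(T − 20.0)
90.21 (112.3 − T) = 986.499 (T − 20.0)
10131 − 90.21 T = 986.499 T − 19730
29861 = 1076.709 T
T = 27.73 °C

T_f = 27.7 °C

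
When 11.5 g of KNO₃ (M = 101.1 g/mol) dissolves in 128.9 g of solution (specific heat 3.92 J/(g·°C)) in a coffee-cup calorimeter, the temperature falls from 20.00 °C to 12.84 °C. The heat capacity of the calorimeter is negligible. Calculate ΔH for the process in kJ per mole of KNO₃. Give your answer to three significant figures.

|ΔT| = |12.84 − 20.00| = 7.16 °C
|q_surr| = (128.9 × 3.92) × 7.16 = 505.288 × 7.16 = 3618 J
n(KNO₃) = 11.5 / 101.1 = 0.1137 mol
Temperature fell, so q_rxn = +|q_surr| = 3.618 kJ
ΔH = q_rxn / n = 31.82 kJ/mol

ΔH = 31.8 kJ/mol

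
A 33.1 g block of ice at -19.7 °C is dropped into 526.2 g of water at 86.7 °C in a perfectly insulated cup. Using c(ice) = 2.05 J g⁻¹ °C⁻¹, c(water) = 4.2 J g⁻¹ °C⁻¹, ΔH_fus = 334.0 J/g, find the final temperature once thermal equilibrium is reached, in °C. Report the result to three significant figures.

Heat to bring ice to 0 °C and melt it: q₁ = 33.1×2.05×19.7 + 33.1×334.0 = 12392 J
Heat the water can supply cooling to 0 °C: 526.2×4.2×86.7 = 191610 J > q₁, so all ice melts.
Energy balance: 526.2×4.2×(86.7 − T) = 12392 + 33.1×4.2×(T − 0)
2210.04(86.7 − T) = 12392 + 139.02 T
191610 − 12392 = 2349.06 T
T = 179218 / 2349.06 = 76.29 °C

T_f = 76.3 °C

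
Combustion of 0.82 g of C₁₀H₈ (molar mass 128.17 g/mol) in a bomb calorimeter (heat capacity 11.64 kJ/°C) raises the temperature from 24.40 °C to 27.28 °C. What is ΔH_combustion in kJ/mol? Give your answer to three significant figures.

ΔT = 27.28 − 24.40 = 2.88 °C
q_cal = C_cal × ΔT = 11.64 × 2.88 = 33.5232 kJ
n = 0.82 / 128.17 = 0.006398 mol
q_rxn = −q_cal = -33.5232 kJ
ΔH = -33.5232 / 0.006398 = -5240 kJ/mol

ΔH = -5240 kJ/mol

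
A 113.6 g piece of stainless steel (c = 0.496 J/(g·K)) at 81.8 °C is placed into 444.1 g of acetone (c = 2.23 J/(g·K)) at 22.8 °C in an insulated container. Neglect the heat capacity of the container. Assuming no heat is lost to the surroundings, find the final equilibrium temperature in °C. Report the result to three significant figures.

T_f = 26.0 °C

Heat lost by stainless steel = heat gained by acetone.
(113.6)(0.496)(81.8 − T) = (444.1)(2.23)(T − 22.8)
56.3456 (81.8 − T) = 990.343 (T − 22.8)
4609.1 − 56.3456 T = 990.343 T − 22580
27189.1 = 1046.6886 T
T = 25.98 °C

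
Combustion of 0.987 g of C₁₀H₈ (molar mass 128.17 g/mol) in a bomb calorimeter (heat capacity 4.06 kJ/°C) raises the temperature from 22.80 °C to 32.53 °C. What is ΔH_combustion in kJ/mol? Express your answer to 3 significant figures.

ΔT = 32.53 − 22.80 = 9.73 °C
q_cal = C_cal × ΔT = 4.06 × 9.73 = 39.5038 kJ
n = 0.987 / 128.17 = 0.007701 mol
q_rxn = −q_cal = -39.5038 kJ
ΔH = -39.5038 / 0.007701 = -5130 kJ/mol

ΔH = -5130 kJ/mol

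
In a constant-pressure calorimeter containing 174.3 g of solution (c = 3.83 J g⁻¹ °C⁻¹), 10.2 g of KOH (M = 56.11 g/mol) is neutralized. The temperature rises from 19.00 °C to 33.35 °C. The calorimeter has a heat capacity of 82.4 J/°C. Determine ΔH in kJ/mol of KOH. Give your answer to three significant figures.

|ΔT| = |33.35 − 19.00| = 14.35 °C
|q_surr| = (174.3 × 3.83 + 82.4) × 14.35 = 749.969 × 14.35 = 10760 J
n(KOH) = 10.2 / 56.11 = 0.1818 mol
Temperature rose, so q_rxn = −|q_surr| = -10.76 kJ
ΔH = q_rxn / n = -59.19 kJ/mol

ΔH = -59.2 kJ/mol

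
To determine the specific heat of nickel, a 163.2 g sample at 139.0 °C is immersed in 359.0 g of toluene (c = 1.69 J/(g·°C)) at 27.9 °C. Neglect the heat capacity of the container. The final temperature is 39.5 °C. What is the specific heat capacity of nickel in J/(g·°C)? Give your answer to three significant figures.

c = 0.433 J/(g·°C)

q_gained = (359.0 × 1.69) × (39.5 − 27.9) = 7038 J
q_lost = 163.2 × c × (139.0 − 39.5) = 16238.4 c
Set equal: c = 7038 / 16238.4 = 0.433 J/(g·°C)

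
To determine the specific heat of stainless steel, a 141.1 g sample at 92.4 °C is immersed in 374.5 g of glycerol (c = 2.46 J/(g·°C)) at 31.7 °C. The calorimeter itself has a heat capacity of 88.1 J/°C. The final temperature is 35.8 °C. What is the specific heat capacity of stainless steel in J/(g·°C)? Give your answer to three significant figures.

c = 0.518 J/(g·°C)

q_gained = (374.5 × 2.46 + 88.1) × (35.8 − 31.7) = 4138 J
q_lost = 141.1 × c × (92.4 − 35.8) = 7986.26 c
Set equal: c = 4138 / 7986.26 = 0.518 J/(g·°C)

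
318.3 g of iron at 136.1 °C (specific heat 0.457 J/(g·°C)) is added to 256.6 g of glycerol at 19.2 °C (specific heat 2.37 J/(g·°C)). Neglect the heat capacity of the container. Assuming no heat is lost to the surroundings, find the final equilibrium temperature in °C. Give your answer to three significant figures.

Heat lost by iron = heat gained by glycerol.
(318.3)(0.457)(136.1 − T) = (256.6)(2.37)(T − 19.2)
145.4631 (136.1 − T) = 608.142 (T − 19.2)
19798 − 145.4631 T = 608.142 T − 11676
31474 = 753.6051 T
T = 41.76 °C

T_f = 41.8 °C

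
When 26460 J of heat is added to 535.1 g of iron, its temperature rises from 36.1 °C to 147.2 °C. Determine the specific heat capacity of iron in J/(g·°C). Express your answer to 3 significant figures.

c = 0.445 J/(g·°C)

c = q / (m ΔT) = 26460 / (535.1 × 111.1)
c = 26460 / 59449.61 = 0.445 J/(g·°C)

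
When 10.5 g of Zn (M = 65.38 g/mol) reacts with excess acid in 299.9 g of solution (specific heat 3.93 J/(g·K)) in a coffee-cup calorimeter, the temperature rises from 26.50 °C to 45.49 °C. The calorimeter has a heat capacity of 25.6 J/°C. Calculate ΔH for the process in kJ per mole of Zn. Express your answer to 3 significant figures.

ΔH = -142 kJ/mol

|ΔT| = |45.49 − 26.50| = 18.99 °C
|q_surr| = (299.9 × 3.93 + 25.6) × 18.99 = 1204.207 × 18.99 = 22870 J
n(Zn) = 10.5 / 65.38 = 0.1606 mol
Temperature rose, so q_rxn = −|q_surr| = -22.87 kJ
ΔH = q_rxn / n = -142.4 kJ/mol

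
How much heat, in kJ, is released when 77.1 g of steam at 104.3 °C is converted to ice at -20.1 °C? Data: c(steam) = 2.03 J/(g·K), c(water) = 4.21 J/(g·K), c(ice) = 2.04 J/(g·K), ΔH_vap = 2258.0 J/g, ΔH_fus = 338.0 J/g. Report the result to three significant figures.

q1 (cool steam 104.3→100 °C): 77.1 × 2.03 × 4.3 = 673 J
q2 (condense at 100 °C): 77.1 × 2258.0 = 174092 J
q3 (cool water 100→0 °C): 77.1 × 4.21 × 100.0 = 32459 J
q4 (freeze at 0 °C): 77.1 × 338.0 = 26060 J
q5 (cool ice 0→-20.1 °C): 77.1 × 2.04 × 20.1 = 3161 J
Total: 673 + 174092 + 32459 + 26060 + 3161 = 236445 J = 236 kJ

q = 236 kJ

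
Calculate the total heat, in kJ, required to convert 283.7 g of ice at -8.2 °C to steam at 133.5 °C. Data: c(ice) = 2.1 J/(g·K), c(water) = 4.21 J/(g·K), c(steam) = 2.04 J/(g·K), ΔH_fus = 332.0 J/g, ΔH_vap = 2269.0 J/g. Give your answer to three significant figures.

q = 882 kJ

q1 (heat ice -8.2→0.0 °C): 283.7 × 2.1 × 8.2 = 4885 J
q2 (melt at 0 °C): 283.7 × 332.0 = 94188 J
q3 (heat water 0.0→100.0 °C): 283.7 × 4.21 × 100.0 = 119438 J
q4 (vaporize at 100 °C): 283.7 × 2269.0 = 643715 J
q5 (heat steam 100.0→133.5 °C): 283.7 × 2.04 × 33.5 = 19388 J
Total: 4885 + 94188 + 119438 + 643715 + 19388 = 881614 J = 882 kJ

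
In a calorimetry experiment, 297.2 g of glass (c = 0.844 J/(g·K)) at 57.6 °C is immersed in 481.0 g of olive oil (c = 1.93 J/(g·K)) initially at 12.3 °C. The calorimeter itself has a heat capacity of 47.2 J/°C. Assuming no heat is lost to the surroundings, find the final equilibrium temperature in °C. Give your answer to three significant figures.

T_f = 21.6 °C

Heat lost by glass = heat gained by olive oil + calorimeter.
(297.2)(0.844)(57.6 − T) = [(481.0)(1.93) + 47.2](T − 12.3)
250.8368 (57.6 − T) = 975.53 (T − 12.3)
14448 − 250.8368 T = 975.53 T − 11999
26447 = 1226.3668 T
T = 21.57 °C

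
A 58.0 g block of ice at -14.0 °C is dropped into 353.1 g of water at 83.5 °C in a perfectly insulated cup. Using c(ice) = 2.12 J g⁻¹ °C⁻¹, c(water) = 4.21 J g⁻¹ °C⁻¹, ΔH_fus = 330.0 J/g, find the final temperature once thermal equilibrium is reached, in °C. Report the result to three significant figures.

T_f = 59.7 °C

Heat to bring ice to 0 °C and melt it: q₁ = 58.0×2.12×14.0 + 58.0×330.0 = 20861 J
Heat the water can supply cooling to 0 °C: 353.1×4.21×83.5 = 124127 J > q₁, so all ice melts.
Energy balance: 353.1×4.21×(83.5 − T) = 20861 + 58.0×4.21×(T − 0)
1486.551(83.5 − T) = 20861 + 244.18 T
124127 − 20861 = 1730.731 T
T = 103266 / 1730.731 = 59.67 °C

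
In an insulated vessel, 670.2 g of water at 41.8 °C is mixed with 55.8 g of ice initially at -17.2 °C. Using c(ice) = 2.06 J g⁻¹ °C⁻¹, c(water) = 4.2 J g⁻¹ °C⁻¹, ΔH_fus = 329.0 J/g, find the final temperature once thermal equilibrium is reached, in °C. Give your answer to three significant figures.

T_f = 31.9 °C

Heat to bring ice to 0 °C and melt it: q₁ = 55.8×2.06×17.2 + 55.8×329.0 = 20335 J
Heat the water can supply cooling to 0 °C: 670.2×4.2×41.8 = 117660 J > q₁, so all ice melts.
Energy balance: 670.2×4.2×(41.8 − T) = 20335 + 55.8×4.2×(T − 0)
2814.84(41.8 − T) = 20335 + 234.36 T
117660 − 20335 = 3049.20 T
T = 97325 / 3049.20 = 31.92 °C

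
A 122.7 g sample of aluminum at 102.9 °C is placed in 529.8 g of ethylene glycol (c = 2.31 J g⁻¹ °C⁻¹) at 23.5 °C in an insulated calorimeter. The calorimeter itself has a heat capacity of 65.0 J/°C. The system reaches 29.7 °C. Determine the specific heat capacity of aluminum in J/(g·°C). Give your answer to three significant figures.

q_gained = (529.8 × 2.31 + 65.0) × (29.7 − 23.5) = 7991 J
q_lost = 122.7 × c × (102.9 − 29.7) = 8981.64 c
Set equal: c = 7991 / 8981.64 = 0.890 J/(g·°C)

c = 0.890 J/(g·°C)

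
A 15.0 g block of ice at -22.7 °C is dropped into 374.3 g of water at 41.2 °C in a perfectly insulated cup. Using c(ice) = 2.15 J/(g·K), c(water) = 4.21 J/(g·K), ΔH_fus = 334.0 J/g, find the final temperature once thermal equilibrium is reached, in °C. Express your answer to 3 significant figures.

Heat to bring ice to 0 °C and melt it: q₁ = 15.0×2.15×22.7 + 15.0×334.0 = 5742.1 J
Heat the water can supply cooling to 0 °C: 374.3×4.21×41.2 = 64923.1 J > q₁, so all ice melts.
Energy balance: 374.3×4.21×(41.2 − T) = 5742.1 + 15.0×4.21×(T − 0)
1575.803(41.2 − T) = 5742.1 + 63.15 T
64923.1 − 5742.1 = 1638.953 T
T = 59181.0 / 1638.953 = 36.11 °C

T_f = 36.1 °C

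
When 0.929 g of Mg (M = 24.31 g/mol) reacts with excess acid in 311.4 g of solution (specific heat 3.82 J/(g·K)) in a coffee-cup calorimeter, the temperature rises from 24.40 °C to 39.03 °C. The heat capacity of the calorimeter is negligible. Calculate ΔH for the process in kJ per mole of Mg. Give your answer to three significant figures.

|ΔT| = |39.03 − 24.40| = 14.63 °C
|q_surr| = (311.4 × 3.82) × 14.63 = 1189.548 × 14.63 = 17400 J
n(Mg) = 0.929 / 24.31 = 0.03821 mol
Temperature rose, so q_rxn = −|q_surr| = -17.40 kJ
ΔH = q_rxn / n = -455.4 kJ/mol

ΔH = -455 kJ/mol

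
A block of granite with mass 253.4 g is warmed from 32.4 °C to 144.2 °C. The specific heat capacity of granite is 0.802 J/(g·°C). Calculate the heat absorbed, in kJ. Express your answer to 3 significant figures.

q = m c ΔT = 253.4 × 0.802 × (144.2 − 32.4)
q = 253.4 × 0.802 × 111.8 = 22720 J = 22.7 kJ

q = 22.7 kJ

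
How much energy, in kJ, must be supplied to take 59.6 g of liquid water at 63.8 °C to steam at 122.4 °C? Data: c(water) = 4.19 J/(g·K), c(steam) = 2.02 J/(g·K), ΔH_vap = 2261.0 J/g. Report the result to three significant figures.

q = 146 kJ

q1 (heat water 63.8→100.0 °C): 59.6 × 4.19 × 36.2 = 9040 J
q2 (vaporize at 100 °C): 59.6 × 2261.0 = 134756 J
q3 (heat steam 100.0→122.4 °C): 59.6 × 2.02 × 22.4 = 2697 J
Total: 9040 + 134756 + 2697 = 146493 J = 146 kJ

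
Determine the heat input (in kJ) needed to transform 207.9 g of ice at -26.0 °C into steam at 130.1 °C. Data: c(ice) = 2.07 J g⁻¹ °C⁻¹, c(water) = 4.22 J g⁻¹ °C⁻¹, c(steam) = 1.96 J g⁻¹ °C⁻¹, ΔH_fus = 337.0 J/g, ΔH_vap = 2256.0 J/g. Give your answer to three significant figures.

q1 (heat ice -26.0→0.0 °C): 207.9 × 2.07 × 26.0 = 11189 J
q2 (melt at 0 °C): 207.9 × 337.0 = 70062 J
q3 (heat water 0.0→100.0 °C): 207.9 × 4.22 × 100.0 = 87734 J
q4 (vaporize at 100 °C): 207.9 × 2256.0 = 469022 J
q5 (heat steam 100.0→130.1 °C): 207.9 × 1.96 × 30.1 = 12265 J
Total: 11189 + 70062 + 87734 + 469022 + 12265 = 650272 J = 650 kJ

q = 650 kJ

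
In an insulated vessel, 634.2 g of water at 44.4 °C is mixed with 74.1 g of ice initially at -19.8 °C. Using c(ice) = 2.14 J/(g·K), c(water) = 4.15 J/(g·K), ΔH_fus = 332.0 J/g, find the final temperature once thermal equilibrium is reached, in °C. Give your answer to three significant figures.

T_f = 30.3 °C

Heat to bring ice to 0 °C and melt it: q₁ = 74.1×2.14×19.8 + 74.1×332.0 = 27741 J
Heat the water can supply cooling to 0 °C: 634.2×4.15×44.4 = 116858 J > q₁, so all ice melts.
Energy balance: 634.2×4.15×(44.4 − T) = 27741 + 74.1×4.15×(T − 0)
2631.93(44.4 − T) = 27741 + 307.515 T
116858 − 27741 = 2939.445 T
T = 89117 / 2939.445 = 30.32 °C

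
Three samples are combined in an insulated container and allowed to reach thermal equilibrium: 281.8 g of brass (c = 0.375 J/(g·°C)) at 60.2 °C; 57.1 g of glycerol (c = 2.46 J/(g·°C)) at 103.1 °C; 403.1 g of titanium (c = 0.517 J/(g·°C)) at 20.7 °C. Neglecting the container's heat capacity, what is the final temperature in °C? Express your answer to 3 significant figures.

Σ mᵢcᵢ(T − Tᵢ) = 0  ⇒  T = Σ mᵢcᵢTᵢ / Σ mᵢcᵢ
Σ mᵢcᵢ = 281.8×0.375 + 57.1×2.46 + 403.1×0.517 = 454.5437
Σ mᵢcᵢTᵢ = 105.675×60.2 + 140.466×103.1 + 208.4027×20.7 = 25158
T = 25158 / 454.5437 = 55.348 °C

T_f = 55.3 °C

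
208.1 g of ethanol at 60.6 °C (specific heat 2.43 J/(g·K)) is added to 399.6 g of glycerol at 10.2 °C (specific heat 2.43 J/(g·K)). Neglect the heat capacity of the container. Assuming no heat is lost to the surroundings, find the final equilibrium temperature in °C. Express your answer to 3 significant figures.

T_f = 27.5 °C

Heat lost by ethanol = heat gained by glycerol.
(208.1)(2.43)(60.6 − T) = (399.6)(2.43)(T − 10.2)
505.683 (60.6 − T) = 971.028 (T − 10.2)
30644 − 505.683 T = 971.028 T − 9904.5
40548.5 = 1476.711 T
T = 27.46 °C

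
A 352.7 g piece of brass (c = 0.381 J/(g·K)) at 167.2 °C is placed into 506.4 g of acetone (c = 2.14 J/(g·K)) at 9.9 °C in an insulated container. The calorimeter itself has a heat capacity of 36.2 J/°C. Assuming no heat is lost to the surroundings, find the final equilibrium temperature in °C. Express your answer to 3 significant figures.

T_f = 26.8 °C

Heat lost by brass = heat gained by acetone + calorimeter.
(352.7)(0.381)(167.2 − T) = [(506.4)(2.14) + 36.2](T − 9.9)
134.3787 (167.2 − T) = 1119.896 (T − 9.9)
22468 − 134.3787 T = 1119.896 T − 11087
33555 = 1254.2747 T
T = 26.75 °C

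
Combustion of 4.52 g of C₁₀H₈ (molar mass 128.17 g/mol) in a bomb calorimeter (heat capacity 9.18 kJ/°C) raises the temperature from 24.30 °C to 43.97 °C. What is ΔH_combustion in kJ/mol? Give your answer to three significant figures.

ΔT = 43.97 − 24.30 = 19.67 °C
q_cal = C_cal × ΔT = 9.18 × 19.67 = 180.5706 kJ
n = 4.52 / 128.17 = 0.03527 mol
q_rxn = −q_cal = -180.5706 kJ
ΔH = -180.5706 / 0.03527 = -5120 kJ/mol

ΔH = -5120 kJ/mol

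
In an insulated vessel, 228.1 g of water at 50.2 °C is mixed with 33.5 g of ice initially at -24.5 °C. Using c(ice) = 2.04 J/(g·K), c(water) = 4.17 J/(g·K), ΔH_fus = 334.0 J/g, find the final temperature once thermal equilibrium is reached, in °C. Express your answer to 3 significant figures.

T_f = 32.0 °C

Heat to bring ice to 0 °C and melt it: q₁ = 33.5×2.04×24.5 + 33.5×334.0 = 12863 J
Heat the water can supply cooling to 0 °C: 228.1×4.17×50.2 = 47749.1 J > q₁, so all ice melts.
Energy balance: 228.1×4.17×(50.2 − T) = 12863 + 33.5×4.17×(T − 0)
951.177(50.2 − T) = 12863 + 139.695 T
47749.1 − 12863 = 1090.872 T
T = 34886.1 / 1090.872 = 31.98 °C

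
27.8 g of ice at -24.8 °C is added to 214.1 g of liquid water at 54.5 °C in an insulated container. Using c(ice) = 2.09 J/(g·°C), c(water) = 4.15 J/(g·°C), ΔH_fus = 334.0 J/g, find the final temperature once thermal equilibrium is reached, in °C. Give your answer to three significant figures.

Heat to bring ice to 0 °C and melt it: q₁ = 27.8×2.09×24.8 + 27.8×334.0 = 10726 J
Heat the water can supply cooling to 0 °C: 214.1×4.15×54.5 = 48424.1 J > q₁, so all ice melts.
Energy balance: 214.1×4.15×(54.5 − T) = 10726 + 27.8×4.15×(T − 0)
888.515(54.5 − T) = 10726 + 115.37 T
48424.1 − 10726 = 1003.885 T
T = 37698.1 / 1003.885 = 37.55 °C

T_f = 37.6 °C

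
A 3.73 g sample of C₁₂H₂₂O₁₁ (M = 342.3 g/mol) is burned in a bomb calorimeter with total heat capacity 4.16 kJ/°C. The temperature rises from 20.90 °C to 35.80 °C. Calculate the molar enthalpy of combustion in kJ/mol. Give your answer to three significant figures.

ΔT = 35.80 − 20.90 = 14.90 °C
q_cal = C_cal × ΔT = 4.16 × 14.90 = 61.984 kJ
n = 3.73 / 342.3 = 0.01090 mol
q_rxn = −q_cal = -61.984 kJ
ΔH = -61.984 / 0.01090 = -5687 kJ/mol

ΔH = -5690 kJ/mol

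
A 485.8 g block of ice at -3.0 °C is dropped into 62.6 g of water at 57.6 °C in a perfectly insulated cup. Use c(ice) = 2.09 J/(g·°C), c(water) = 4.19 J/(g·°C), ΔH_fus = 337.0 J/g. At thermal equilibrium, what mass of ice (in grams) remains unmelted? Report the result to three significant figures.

Heat to warm all ice to 0 °C: 485.8×2.09×3.0 = 3046.0 J
Heat released by water cooling to 0 °C: 62.6×4.19×57.6 = 15108 J
15108 J < 3046.0 + 485.8×337.0 = 166760.6 J, so not all ice melts; final T = 0 °C.
Heat left for melting: 15108 − 3046.0 = 12062.0 J
Mass melted = 12062.0 / 337.0 = 35.79 g
Ice remaining = 485.8 − 35.79 = 450.01 g

m_ice remaining = 450 g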